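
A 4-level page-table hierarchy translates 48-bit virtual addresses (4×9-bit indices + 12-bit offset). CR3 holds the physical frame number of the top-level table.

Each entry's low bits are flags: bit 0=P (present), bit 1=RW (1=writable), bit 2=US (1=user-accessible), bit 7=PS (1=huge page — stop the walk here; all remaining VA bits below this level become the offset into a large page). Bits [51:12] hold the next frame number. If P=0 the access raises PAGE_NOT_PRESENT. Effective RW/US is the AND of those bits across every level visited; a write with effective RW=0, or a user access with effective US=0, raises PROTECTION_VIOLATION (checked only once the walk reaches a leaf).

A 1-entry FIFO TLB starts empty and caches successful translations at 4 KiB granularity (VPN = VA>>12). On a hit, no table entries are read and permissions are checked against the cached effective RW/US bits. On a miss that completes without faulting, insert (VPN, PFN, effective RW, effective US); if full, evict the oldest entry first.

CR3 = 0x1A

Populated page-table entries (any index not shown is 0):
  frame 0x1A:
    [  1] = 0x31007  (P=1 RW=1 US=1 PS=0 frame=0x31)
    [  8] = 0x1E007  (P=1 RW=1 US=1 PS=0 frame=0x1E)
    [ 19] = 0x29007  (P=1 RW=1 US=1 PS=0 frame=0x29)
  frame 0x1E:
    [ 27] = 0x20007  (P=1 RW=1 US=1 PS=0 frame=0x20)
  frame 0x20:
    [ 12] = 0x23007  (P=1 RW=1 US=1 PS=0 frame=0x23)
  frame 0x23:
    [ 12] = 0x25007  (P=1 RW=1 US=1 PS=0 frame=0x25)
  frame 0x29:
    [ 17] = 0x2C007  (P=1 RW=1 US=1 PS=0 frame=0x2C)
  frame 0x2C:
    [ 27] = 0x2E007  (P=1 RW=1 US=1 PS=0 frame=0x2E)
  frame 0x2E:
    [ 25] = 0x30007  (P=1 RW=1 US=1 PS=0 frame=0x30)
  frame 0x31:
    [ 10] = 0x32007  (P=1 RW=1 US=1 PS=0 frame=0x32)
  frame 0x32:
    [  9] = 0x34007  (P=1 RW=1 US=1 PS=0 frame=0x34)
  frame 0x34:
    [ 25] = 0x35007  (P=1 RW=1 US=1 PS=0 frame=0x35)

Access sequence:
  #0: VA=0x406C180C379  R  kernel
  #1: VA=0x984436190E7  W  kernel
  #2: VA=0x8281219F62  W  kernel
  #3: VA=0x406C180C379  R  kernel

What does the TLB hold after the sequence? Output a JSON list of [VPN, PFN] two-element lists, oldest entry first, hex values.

Trace:
#0 VA=0x406C180C379 (r,kernel):
  lvl0: tbl 0x1A, slot 8 ⇒ 0x1E007 (P1/RW1/US1/PS0)
  lvl1: tbl 0x1E, slot 27 ⇒ 0x20007 (P1/RW1/US1/PS0)
  lvl2: tbl 0x20, slot 12 ⇒ 0x23007 (P1/RW1/US1/PS0)
  lvl3: tbl 0x23, slot 12 ⇒ 0x25007 (P1/RW1/US1/PS0)
  → PA=0x25379  (4 entries read)
#1 VA=0x984436190E7 (w,kernel):
  lvl0: tbl 0x1A, slot 19 ⇒ 0x29007 (P1/RW1/US1/PS0)
  lvl1: tbl 0x29, slot 17 ⇒ 0x2C007 (P1/RW1/US1/PS0)
  lvl2: tbl 0x2C, slot 27 ⇒ 0x2E007 (P1/RW1/US1/PS0)
  lvl3: tbl 0x2E, slot 25 ⇒ 0x30007 (P1/RW1/US1/PS0)
  → PA=0x300E7  (4 entries read)
#2 VA=0x8281219F62 (w,kernel):
  lvl0: tbl 0x1A, slot 1 ⇒ 0x31007 (P1/RW1/US1/PS0)
  lvl1: tbl 0x31, slot 10 ⇒ 0x32007 (P1/RW1/US1/PS0)
  lvl2: tbl 0x32, slot 9 ⇒ 0x34007 (P1/RW1/US1/PS0)
  lvl3: tbl 0x34, slot 25 ⇒ 0x35007 (P1/RW1/US1/PS0)
  → PA=0x35F62  (4 entries read)
#3 VA=0x406C180C379 (r,kernel):
  lvl0: tbl 0x1A, slot 8 ⇒ 0x1E007 (P1/RW1/US1/PS0)
  lvl1: tbl 0x1E, slot 27 ⇒ 0x20007 (P1/RW1/US1/PS0)
  lvl2: tbl 0x20, slot 12 ⇒ 0x23007 (P1/RW1/US1/PS0)
  lvl3: tbl 0x23, slot 12 ⇒ 0x25007 (P1/RW1/US1/PS0)
  → PA=0x25379  (4 entries read)

TLB: [["0x406C180C", "0x25"]]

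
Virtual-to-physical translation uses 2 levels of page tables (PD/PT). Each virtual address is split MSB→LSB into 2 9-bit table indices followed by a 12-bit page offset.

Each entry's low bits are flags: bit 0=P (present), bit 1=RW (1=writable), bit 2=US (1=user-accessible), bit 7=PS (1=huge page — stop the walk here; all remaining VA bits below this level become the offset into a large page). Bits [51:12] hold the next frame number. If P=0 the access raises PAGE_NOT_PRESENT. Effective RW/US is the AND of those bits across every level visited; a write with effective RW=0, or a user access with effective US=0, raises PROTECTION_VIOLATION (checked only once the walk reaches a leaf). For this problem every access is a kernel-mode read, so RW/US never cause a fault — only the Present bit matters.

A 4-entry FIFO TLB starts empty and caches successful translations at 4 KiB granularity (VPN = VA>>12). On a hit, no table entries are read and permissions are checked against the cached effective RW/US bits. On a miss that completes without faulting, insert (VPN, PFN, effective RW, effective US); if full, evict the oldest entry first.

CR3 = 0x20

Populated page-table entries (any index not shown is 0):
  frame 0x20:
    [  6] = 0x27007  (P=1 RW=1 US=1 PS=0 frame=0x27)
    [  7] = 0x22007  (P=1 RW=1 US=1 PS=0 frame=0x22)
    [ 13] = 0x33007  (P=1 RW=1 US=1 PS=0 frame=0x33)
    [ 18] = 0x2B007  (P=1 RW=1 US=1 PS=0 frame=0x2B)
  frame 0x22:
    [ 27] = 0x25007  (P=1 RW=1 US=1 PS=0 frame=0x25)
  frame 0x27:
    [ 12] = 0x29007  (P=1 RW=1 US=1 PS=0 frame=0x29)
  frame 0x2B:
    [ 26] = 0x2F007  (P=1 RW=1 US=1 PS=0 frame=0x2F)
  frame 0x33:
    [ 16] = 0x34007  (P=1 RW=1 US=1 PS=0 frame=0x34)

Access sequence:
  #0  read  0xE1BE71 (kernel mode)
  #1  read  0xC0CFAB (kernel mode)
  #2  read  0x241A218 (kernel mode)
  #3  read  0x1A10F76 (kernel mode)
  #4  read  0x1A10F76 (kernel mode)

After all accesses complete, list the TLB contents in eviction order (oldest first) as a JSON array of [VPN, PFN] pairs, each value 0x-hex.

Per-access translation:
#0 VA=0xE1BE71 (r,kernel):
  L0: frame=0x20 idx=7 entry=0x22007 [P=1 RW=1 US=1 PS=0]
  L1: frame=0x22 idx=27 entry=0x25007 [P=1 RW=1 US=1 PS=0]
  ✓ 0x25E71  — 2 lookups
#1 VA=0xC0CFAB (r,kernel):
  L0: frame=0x20 idx=6 entry=0x27007 [P=1 RW=1 US=1 PS=0]
  L1: frame=0x27 idx=12 entry=0x29007 [P=1 RW=1 US=1 PS=0]
  ✓ 0x29FAB  — 2 lookups
#2 VA=0x241A218 (r,kernel):
  L0: frame=0x20 idx=18 entry=0x2B007 [P=1 RW=1 US=1 PS=0]
  L1: frame=0x2B idx=26 entry=0x2F007 [P=1 RW=1 US=1 PS=0]
  ✓ 0x2F218  — 2 lookups
#3 VA=0x1A10F76 (r,kernel):
  L0: frame=0x20 idx=13 entry=0x33007 [P=1 RW=1 US=1 PS=0]
  L1: frame=0x33 idx=16 entry=0x34007 [P=1 RW=1 US=1 PS=0]
  ✓ 0x34F76  — 2 lookups
#4 VA=0x1A10F76 (r,kernel):
  TLB hit vpn=0x1A10 → PA=0x34F76

TLB: [["0xE1B", "0x25"], ["0xC0C", "0x29"], ["0x241A", "0x2F"], ["0x1A10", "0x34"]]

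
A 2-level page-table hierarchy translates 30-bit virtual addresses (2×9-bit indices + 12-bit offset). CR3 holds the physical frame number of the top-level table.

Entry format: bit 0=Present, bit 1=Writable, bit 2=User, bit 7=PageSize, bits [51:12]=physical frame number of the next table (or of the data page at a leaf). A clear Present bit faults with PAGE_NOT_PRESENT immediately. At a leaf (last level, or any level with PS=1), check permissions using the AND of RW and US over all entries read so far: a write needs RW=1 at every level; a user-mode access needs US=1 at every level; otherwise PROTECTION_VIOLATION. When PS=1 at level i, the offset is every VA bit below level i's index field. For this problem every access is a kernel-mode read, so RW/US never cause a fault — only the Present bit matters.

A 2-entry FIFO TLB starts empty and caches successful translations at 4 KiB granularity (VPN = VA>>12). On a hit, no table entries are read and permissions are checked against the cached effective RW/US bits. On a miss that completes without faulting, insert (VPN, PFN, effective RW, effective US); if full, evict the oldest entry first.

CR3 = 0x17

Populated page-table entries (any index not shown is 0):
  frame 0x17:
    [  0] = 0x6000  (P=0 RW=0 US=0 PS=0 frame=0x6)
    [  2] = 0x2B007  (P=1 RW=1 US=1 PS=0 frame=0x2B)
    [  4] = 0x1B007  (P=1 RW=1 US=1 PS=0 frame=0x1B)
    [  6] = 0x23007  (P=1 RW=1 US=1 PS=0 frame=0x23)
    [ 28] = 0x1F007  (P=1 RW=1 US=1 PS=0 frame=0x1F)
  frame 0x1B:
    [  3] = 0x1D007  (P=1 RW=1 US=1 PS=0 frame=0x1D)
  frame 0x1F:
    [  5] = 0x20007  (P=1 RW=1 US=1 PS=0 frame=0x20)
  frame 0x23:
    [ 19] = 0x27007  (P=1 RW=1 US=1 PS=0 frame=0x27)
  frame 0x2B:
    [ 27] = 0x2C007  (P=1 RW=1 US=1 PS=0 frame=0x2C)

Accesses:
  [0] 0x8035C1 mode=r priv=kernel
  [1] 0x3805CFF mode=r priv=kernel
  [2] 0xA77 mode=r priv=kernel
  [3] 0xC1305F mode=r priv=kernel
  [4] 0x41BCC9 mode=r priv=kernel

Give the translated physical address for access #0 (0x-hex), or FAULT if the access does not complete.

Trace:
#0 VA=0x8035C1 (r,kernel):
  lvl0: tbl 0x17, slot 4 ⇒ 0x1B007 (P1/RW1/US1/PS0)
  lvl1: tbl 0x1B, slot 3 ⇒ 0x1D007 (P1/RW1/US1/PS0)
  ⇒ phys 0x1D5C1  [2 reads]
#1 VA=0x3805CFF (r,kernel):
  lvl0: tbl 0x17, slot 28 ⇒ 0x1F007 (P1/RW1/US1/PS0)
  lvl1: tbl 0x1F, slot 5 ⇒ 0x20007 (P1/RW1/US1/PS0)
  ⇒ phys 0x20CFF  [2 reads]
#2 VA=0xA77 (r,kernel):
  lvl0: tbl 0x17, slot 0 ⇒ 0x6000 (P0/RW0/US0/PS0)
  ⇒ fault: PAGE_NOT_PRESENT  — 1 lookups
#3 VA=0xC1305F (r,kernel):
  lvl0: tbl 0x17, slot 6 ⇒ 0x23007 (P1/RW1/US1/PS0)
  lvl1: tbl 0x23, slot 19 ⇒ 0x27007 (P1/RW1/US1/PS0)
  ⇒ phys 0x2705F  [2 reads]
#4 VA=0x41BCC9 (r,kernel):
  lvl0: tbl 0x17, slot 2 ⇒ 0x2B007 (P1/RW1/US1/PS0)
  lvl1: tbl 0x2B, slot 27 ⇒ 0x2C007 (P1/RW1/US1/PS0)
  ⇒ phys 0x2CCC9  [2 reads]

Access #0 PA: 0x1D5C1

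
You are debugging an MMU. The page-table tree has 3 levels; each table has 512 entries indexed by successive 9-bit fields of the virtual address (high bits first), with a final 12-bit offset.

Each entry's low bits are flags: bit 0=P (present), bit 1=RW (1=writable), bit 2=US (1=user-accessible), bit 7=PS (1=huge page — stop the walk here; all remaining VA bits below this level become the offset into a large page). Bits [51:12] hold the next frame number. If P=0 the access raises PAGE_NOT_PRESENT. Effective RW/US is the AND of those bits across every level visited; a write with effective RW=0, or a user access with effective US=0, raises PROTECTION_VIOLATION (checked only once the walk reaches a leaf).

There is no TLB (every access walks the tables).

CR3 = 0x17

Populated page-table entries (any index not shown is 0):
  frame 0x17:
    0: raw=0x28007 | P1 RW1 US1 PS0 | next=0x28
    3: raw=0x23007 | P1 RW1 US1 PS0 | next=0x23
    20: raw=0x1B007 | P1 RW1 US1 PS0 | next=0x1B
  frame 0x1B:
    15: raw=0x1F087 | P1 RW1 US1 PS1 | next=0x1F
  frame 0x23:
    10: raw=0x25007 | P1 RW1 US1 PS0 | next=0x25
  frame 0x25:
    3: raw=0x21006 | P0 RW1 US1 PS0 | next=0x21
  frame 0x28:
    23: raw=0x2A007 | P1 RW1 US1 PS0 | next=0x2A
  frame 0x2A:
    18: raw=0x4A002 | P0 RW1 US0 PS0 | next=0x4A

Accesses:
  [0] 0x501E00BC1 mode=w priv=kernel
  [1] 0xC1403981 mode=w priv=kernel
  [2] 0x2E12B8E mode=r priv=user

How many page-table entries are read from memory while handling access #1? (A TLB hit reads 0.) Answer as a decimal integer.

Walk each access:
#0 VA=0x501E00BC1 (w,kernel):
  L0 @0x17[20] → 0x1B007  P=1,RW=1,US=1,PS=0
  L1 @0x1B[15] → 0x1F087  P=1,RW=1,US=1,PS=1
  ✓ 0x1FBC1 (huge @L1)  — 2 lookups
#1 VA=0xC1403981 (w,kernel):
  L0 @0x17[3] → 0x23007  P=1,RW=1,US=1,PS=0
  L1 @0x23[10] → 0x25007  P=1,RW=1,US=1,PS=0
  L2 @0x25[3] → 0x21006  P=0,RW=1,US=1,PS=0
  → PAGE_NOT_PRESENT  (3 entries read)
#2 VA=0x2E12B8E (r,user):
  L0 @0x17[0] → 0x28007  P=1,RW=1,US=1,PS=0
  L1 @0x28[23] → 0x2A007  P=1,RW=1,US=1,PS=0
  L2 @0x2A[18] → 0x4A002  P=0,RW=1,US=0,PS=0
  → PAGE_NOT_PRESENT  (3 entries read)

Entries read for #1: 3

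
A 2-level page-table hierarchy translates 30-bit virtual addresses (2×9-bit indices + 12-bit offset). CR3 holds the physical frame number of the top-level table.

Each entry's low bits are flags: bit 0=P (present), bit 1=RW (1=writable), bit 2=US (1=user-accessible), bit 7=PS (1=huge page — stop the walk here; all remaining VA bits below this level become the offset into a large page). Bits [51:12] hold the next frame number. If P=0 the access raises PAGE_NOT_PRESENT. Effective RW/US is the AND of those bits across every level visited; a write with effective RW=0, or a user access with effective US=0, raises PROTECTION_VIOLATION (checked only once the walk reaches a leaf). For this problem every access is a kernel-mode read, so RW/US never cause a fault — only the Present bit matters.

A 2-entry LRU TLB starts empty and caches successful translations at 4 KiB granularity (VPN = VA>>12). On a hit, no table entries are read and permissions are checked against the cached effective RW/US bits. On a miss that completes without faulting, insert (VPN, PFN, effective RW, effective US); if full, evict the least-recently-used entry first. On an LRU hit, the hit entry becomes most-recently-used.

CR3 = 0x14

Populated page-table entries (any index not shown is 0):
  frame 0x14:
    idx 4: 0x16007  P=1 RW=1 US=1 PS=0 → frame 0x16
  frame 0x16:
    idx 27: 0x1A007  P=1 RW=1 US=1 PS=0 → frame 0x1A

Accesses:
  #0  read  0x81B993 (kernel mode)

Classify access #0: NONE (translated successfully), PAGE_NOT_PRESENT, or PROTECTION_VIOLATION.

Trace:
#0 VA=0x81B993 (r,kernel):
  [0] read 0x14 idx=4: raw=0x16007 flags P=1 W=1 U=1 S=0
  [1] read 0x16 idx=27: raw=0x1A007 flags P=1 W=1 U=1 S=0
  ✓ 0x1A993  — 2 lookups

Access #0 fault: NONE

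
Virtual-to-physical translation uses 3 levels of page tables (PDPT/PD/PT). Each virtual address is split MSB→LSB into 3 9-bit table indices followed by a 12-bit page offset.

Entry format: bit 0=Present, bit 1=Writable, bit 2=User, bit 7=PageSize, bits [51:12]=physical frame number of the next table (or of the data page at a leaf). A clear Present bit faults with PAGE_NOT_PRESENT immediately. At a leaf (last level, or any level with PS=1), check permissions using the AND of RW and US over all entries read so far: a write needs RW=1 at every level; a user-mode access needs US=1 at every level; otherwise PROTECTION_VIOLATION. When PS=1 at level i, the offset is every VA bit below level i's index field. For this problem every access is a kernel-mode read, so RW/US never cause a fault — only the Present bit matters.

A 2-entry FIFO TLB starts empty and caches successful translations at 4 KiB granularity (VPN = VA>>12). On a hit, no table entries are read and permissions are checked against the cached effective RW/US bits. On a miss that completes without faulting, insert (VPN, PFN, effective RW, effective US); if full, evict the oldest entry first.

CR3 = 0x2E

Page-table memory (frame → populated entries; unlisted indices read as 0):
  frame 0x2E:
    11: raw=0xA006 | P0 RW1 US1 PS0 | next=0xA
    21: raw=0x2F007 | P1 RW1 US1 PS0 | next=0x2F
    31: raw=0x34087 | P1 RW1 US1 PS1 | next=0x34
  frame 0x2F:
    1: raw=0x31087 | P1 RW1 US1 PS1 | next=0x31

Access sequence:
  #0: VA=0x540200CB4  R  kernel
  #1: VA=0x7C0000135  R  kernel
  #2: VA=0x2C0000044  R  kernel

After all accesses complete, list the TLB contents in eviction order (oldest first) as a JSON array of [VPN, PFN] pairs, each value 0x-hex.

Walk each access:
#0 VA=0x540200CB4 (r,kernel):
  [0] read 0x2E idx=21: raw=0x2F007 flags P=1 W=1 U=1 S=0
  [1] read 0x2F idx=1: raw=0x31087 flags P=1 W=1 U=1 S=1
  ⇒ phys 0x31CB4 (huge @L1)  [2 reads]
#1 VA=0x7C0000135 (r,kernel):
  [0] read 0x2E idx=31: raw=0x34087 flags P=1 W=1 U=1 S=1
  ⇒ phys 0x34135 (huge @L0)  [1 reads]
#2 VA=0x2C0000044 (r,kernel):
  [0] read 0x2E idx=11: raw=0xA006 flags P=0 W=1 U=1 S=0
  → PAGE_NOT_PRESENT  (1 entries read)

TLB: [["0x540200", "0x31"], ["0x7C0000", "0x34"]]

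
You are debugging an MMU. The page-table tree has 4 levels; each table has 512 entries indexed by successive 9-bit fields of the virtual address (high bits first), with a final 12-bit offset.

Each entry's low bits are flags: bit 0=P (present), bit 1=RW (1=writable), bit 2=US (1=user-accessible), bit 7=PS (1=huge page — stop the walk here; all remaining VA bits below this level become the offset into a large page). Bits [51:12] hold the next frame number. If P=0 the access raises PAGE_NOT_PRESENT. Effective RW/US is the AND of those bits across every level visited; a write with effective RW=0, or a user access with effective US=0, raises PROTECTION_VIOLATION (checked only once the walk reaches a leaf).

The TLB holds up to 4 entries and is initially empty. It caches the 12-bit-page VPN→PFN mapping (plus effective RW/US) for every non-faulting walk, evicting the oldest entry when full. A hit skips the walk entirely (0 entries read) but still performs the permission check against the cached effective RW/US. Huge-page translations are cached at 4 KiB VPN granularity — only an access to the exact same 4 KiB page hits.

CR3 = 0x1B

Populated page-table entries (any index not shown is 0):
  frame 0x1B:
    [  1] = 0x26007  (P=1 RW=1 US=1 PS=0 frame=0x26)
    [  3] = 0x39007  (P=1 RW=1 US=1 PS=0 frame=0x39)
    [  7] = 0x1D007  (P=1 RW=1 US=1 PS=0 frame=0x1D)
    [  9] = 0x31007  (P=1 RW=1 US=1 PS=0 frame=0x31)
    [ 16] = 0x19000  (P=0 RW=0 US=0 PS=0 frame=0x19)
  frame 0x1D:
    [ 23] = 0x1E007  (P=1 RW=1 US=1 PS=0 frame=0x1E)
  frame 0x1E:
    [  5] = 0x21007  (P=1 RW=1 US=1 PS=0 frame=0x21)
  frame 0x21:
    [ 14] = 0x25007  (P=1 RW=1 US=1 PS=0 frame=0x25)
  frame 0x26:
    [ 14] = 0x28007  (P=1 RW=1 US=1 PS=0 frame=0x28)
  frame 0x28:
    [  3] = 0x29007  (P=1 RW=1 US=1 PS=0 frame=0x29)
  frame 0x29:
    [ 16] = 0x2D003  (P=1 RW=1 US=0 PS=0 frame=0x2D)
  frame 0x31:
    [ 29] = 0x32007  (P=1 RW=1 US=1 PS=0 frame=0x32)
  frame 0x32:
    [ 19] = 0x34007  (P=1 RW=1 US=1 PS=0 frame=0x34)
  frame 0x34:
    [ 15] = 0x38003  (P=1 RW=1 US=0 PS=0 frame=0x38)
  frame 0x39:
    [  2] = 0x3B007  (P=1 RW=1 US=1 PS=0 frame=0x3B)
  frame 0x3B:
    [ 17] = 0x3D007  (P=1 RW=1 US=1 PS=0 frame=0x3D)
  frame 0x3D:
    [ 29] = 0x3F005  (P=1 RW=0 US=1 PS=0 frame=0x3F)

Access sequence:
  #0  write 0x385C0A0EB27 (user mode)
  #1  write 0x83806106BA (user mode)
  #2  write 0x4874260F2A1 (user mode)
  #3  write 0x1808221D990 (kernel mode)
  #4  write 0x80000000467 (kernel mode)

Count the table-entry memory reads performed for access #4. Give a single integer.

Per-access translation:
#0 VA=0x385C0A0EB27 (w,user):
  L0: frame=0x1B idx=7 entry=0x1D007 [P=1 RW=1 US=1 PS=0]
  L1: frame=0x1D idx=23 entry=0x1E007 [P=1 RW=1 US=1 PS=0]
  L2: frame=0x1E idx=5 entry=0x21007 [P=1 RW=1 US=1 PS=0]
  L3: frame=0x21 idx=14 entry=0x25007 [P=1 RW=1 US=1 PS=0]
  ⇒ phys 0x25B27  [4 reads]
#1 VA=0x83806106BA (w,user):
  L0: frame=0x1B idx=1 entry=0x26007 [P=1 RW=1 US=1 PS=0]
  L1: frame=0x26 idx=14 entry=0x28007 [P=1 RW=1 US=1 PS=0]
  L2: frame=0x28 idx=3 entry=0x29007 [P=1 RW=1 US=1 PS=0]
  L3: frame=0x29 idx=16 entry=0x2D003 [P=1 RW=1 US=0 PS=0]
  ⇒ fault: PROTECTION_VIOLATION  — 4 lookups
#2 VA=0x4874260F2A1 (w,user):
  L0: frame=0x1B idx=9 entry=0x31007 [P=1 RW=1 US=1 PS=0]
  L1: frame=0x31 idx=29 entry=0x32007 [P=1 RW=1 US=1 PS=0]
  L2: frame=0x32 idx=19 entry=0x34007 [P=1 RW=1 US=1 PS=0]
  L3: frame=0x34 idx=15 entry=0x38003 [P=1 RW=1 US=0 PS=0]
  ⇒ fault: PROTECTION_VIOLATION  — 4 lookups
#3 VA=0x1808221D990 (w,kernel):
  L0: frame=0x1B idx=3 entry=0x39007 [P=1 RW=1 US=1 PS=0]
  L1: frame=0x39 idx=2 entry=0x3B007 [P=1 RW=1 US=1 PS=0]
  L2: frame=0x3B idx=17 entry=0x3D007 [P=1 RW=1 US=1 PS=0]
  L3: frame=0x3D idx=29 entry=0x3F005 [P=1 RW=0 US=1 PS=0]
  ⇒ fault: PROTECTION_VIOLATION  — 4 lookups
#4 VA=0x80000000467 (w,kernel):
  L0: frame=0x1B idx=16 entry=0x19000 [P=0 RW=0 US=0 PS=0]
  ⇒ fault: PAGE_NOT_PRESENT  — 1 lookups

Entries read for #4: 1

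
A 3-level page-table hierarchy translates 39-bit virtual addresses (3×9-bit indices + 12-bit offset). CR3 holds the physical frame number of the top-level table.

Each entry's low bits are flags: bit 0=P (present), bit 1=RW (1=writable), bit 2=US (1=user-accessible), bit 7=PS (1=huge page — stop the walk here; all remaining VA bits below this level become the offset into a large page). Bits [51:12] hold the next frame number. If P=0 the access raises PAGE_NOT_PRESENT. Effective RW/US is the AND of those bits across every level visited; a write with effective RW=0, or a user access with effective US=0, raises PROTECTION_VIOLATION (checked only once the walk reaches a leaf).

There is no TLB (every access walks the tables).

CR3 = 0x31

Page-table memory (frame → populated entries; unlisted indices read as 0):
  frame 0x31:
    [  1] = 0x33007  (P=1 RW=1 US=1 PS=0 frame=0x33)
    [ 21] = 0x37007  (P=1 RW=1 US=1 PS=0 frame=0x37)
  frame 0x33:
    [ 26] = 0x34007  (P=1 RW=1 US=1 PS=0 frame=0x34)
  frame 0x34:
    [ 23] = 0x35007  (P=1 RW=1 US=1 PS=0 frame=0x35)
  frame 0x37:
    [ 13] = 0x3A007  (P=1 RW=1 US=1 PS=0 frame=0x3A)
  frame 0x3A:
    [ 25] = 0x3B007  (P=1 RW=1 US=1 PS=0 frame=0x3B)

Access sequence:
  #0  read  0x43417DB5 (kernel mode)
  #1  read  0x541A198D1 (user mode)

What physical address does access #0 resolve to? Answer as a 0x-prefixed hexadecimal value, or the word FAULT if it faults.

Walk each access:
#0 VA=0x43417DB5 (r,kernel):
  L0: frame=0x31 idx=1 entry=0x33007 [P=1 RW=1 US=1 PS=0]
  L1: frame=0x33 idx=26 entry=0x34007 [P=1 RW=1 US=1 PS=0]
  L2: frame=0x34 idx=23 entry=0x35007 [P=1 RW=1 US=1 PS=0]
  → PA=0x35DB5  (3 entries read)
#1 VA=0x541A198D1 (r,user):
  L0: frame=0x31 idx=21 entry=0x37007 [P=1 RW=1 US=1 PS=0]
  L1: frame=0x37 idx=13 entry=0x3A007 [P=1 RW=1 US=1 PS=0]
  L2: frame=0x3A idx=25 entry=0x3B007 [P=1 RW=1 US=1 PS=0]
  → PA=0x3B8D1  (3 entries read)

Access #0 PA: 0x35DB5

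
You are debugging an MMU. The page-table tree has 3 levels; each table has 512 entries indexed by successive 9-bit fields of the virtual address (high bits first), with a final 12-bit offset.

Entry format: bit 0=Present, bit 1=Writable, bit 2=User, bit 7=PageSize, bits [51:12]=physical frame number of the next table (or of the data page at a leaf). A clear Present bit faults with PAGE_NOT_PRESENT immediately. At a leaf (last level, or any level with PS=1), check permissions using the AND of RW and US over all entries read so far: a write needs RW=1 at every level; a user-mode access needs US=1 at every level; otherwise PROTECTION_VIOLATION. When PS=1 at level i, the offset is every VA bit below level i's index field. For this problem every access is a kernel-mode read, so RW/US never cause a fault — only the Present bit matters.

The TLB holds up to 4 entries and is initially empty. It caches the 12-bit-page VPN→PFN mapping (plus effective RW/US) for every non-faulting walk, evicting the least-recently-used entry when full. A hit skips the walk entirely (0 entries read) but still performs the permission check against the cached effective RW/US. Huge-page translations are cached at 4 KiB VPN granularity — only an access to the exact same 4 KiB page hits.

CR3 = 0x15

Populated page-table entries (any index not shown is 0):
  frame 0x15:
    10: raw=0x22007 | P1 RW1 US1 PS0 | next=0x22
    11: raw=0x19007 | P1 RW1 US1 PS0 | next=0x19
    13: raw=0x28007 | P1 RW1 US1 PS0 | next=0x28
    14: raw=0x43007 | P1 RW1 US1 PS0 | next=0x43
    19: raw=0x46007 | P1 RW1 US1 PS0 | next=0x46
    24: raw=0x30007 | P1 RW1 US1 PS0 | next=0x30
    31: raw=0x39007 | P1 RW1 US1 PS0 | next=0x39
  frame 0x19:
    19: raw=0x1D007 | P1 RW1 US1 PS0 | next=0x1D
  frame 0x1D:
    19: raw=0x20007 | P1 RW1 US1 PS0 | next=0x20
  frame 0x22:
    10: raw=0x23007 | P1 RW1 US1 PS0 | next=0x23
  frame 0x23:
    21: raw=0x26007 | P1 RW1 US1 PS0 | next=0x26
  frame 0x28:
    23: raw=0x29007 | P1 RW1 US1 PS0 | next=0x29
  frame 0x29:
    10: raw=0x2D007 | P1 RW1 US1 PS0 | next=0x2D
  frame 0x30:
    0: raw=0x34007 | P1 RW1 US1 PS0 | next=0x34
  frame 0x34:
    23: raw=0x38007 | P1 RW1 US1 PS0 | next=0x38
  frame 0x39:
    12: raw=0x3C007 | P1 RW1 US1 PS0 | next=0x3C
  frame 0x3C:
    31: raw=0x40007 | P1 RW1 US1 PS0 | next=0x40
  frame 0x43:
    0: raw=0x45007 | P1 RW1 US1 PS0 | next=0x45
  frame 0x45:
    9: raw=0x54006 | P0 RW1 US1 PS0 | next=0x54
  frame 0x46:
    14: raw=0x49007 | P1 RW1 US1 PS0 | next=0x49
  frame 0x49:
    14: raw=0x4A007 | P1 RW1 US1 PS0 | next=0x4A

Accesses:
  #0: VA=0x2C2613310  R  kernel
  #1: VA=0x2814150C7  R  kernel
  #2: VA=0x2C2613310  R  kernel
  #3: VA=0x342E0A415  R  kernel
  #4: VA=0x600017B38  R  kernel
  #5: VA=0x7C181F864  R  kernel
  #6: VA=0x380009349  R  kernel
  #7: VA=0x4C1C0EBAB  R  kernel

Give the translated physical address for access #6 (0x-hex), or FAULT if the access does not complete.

Trace:
#0 VA=0x2C2613310 (r,kernel):
  L0 @0x15[11] → 0x19007  P=1,RW=1,US=1,PS=0
  L1 @0x19[19] → 0x1D007  P=1,RW=1,US=1,PS=0
  L2 @0x1D[19] → 0x20007  P=1,RW=1,US=1,PS=0
  ⇒ phys 0x20310  [3 reads]
#1 VA=0x2814150C7 (r,kernel):
  L0 @0x15[10] → 0x22007  P=1,RW=1,US=1,PS=0
  L1 @0x22[10] → 0x23007  P=1,RW=1,US=1,PS=0
  L2 @0x23[21] → 0x26007  P=1,RW=1,US=1,PS=0
  ⇒ phys 0x260C7  [3 reads]
#2 VA=0x2C2613310 (r,kernel):
  TLB hit vpn=0x2C2613 → PA=0x20310
#3 VA=0x342E0A415 (r,kernel):
  L0 @0x15[13] → 0x28007  P=1,RW=1,US=1,PS=0
  L1 @0x28[23] → 0x29007  P=1,RW=1,US=1,PS=0
  L2 @0x29[10] → 0x2D007  P=1,RW=1,US=1,PS=0
  ⇒ phys 0x2D415  [3 reads]
#4 VA=0x600017B38 (r,kernel):
  L0 @0x15[24] → 0x30007  P=1,RW=1,US=1,PS=0
  L1 @0x30[0] → 0x34007  P=1,RW=1,US=1,PS=0
  L2 @0x34[23] → 0x38007  P=1,RW=1,US=1,PS=0
  ⇒ phys 0x38B38  [3 reads]
#5 VA=0x7C181F864 (r,kernel):
  L0 @0x15[31] → 0x39007  P=1,RW=1,US=1,PS=0
  L1 @0x39[12] → 0x3C007  P=1,RW=1,US=1,PS=0
  L2 @0x3C[31] → 0x40007  P=1,RW=1,US=1,PS=0
  ⇒ phys 0x40864  [3 reads]
#6 VA=0x380009349 (r,kernel):
  L0 @0x15[14] → 0x43007  P=1,RW=1,US=1,PS=0
  L1 @0x43[0] → 0x45007  P=1,RW=1,US=1,PS=0
  L2 @0x45[9] → 0x54006  P=0,RW=1,US=1,PS=0
  ✗ PAGE_NOT_PRESENT  [3 reads]
#7 VA=0x4C1C0EBAB (r,kernel):
  L0 @0x15[19] → 0x46007  P=1,RW=1,US=1,PS=0
  L1 @0x46[14] → 0x49007  P=1,RW=1,US=1,PS=0
  L2 @0x49[14] → 0x4A007  P=1,RW=1,US=1,PS=0
  ⇒ phys 0x4ABAB  [3 reads]

Access #6 PA: FAULT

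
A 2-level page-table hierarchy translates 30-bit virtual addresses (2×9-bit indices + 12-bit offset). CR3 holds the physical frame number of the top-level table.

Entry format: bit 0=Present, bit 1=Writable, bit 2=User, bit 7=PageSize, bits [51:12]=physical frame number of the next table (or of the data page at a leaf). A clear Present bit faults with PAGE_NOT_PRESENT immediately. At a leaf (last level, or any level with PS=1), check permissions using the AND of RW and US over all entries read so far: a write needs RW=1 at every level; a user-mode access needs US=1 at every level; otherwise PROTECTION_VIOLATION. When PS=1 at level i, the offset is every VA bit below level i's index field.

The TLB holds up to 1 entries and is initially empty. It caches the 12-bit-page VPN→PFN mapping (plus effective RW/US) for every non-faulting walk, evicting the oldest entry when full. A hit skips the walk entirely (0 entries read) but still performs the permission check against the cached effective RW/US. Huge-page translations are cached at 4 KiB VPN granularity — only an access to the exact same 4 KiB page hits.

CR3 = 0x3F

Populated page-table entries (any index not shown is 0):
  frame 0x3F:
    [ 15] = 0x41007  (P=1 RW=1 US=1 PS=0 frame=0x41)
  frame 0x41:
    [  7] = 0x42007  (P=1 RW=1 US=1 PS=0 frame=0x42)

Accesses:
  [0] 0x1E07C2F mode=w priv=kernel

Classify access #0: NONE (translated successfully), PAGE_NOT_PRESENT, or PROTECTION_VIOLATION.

Walk each access:
#0 VA=0x1E07C2F (w,kernel):
  [0] read 0x3F idx=15: raw=0x41007 flags P=1 W=1 U=1 S=0
  [1] read 0x41 idx=7: raw=0x42007 flags P=1 W=1 U=1 S=0
  → PA=0x42C2F  (2 entries read)

Access #0 fault: NONE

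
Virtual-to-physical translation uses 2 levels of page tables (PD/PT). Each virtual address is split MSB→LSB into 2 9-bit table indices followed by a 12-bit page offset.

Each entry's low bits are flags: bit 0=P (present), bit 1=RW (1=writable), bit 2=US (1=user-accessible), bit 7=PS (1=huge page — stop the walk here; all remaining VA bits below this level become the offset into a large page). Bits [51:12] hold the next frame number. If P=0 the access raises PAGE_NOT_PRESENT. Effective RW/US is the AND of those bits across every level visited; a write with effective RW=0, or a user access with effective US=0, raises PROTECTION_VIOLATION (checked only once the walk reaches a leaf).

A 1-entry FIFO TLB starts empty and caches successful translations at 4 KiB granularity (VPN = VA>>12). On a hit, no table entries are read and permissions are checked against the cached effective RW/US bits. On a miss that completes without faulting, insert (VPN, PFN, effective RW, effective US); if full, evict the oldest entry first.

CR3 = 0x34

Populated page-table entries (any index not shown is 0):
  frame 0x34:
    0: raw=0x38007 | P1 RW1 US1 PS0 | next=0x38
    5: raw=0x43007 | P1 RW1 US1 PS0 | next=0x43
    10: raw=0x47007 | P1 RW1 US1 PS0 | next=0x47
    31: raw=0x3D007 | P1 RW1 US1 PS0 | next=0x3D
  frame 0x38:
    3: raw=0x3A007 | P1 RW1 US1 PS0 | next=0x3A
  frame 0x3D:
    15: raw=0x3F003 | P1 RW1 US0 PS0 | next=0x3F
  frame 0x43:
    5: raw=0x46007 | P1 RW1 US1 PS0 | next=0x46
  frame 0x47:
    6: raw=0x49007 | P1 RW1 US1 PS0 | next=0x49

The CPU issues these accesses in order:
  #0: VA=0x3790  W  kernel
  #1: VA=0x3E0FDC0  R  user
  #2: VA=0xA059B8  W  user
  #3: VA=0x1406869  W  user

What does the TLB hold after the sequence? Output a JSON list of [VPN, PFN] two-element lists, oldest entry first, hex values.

Per-access translation:
#0 VA=0x3790 (w,kernel):
  [0] read 0x34 idx=0: raw=0x38007 flags P=1 W=1 U=1 S=0
  [1] read 0x38 idx=3: raw=0x3A007 flags P=1 W=1 U=1 S=0
  → PA=0x3A790  (2 entries read)
#1 VA=0x3E0FDC0 (r,user):
  [0] read 0x34 idx=31: raw=0x3D007 flags P=1 W=1 U=1 S=0
  [1] read 0x3D idx=15: raw=0x3F003 flags P=1 W=1 U=0 S=0
  → PROTECTION_VIOLATION  (2 entries read)
#2 VA=0xA059B8 (w,user):
  [0] read 0x34 idx=5: raw=0x43007 flags P=1 W=1 U=1 S=0
  [1] read 0x43 idx=5: raw=0x46007 flags P=1 W=1 U=1 S=0
  → PA=0x469B8  (2 entries read)
#3 VA=0x1406869 (w,user):
  [0] read 0x34 idx=10: raw=0x47007 flags P=1 W=1 U=1 S=0
  [1] read 0x47 idx=6: raw=0x49007 flags P=1 W=1 U=1 S=0
  → PA=0x49869  (2 entries read)

TLB: [["0x1406", "0x49"]]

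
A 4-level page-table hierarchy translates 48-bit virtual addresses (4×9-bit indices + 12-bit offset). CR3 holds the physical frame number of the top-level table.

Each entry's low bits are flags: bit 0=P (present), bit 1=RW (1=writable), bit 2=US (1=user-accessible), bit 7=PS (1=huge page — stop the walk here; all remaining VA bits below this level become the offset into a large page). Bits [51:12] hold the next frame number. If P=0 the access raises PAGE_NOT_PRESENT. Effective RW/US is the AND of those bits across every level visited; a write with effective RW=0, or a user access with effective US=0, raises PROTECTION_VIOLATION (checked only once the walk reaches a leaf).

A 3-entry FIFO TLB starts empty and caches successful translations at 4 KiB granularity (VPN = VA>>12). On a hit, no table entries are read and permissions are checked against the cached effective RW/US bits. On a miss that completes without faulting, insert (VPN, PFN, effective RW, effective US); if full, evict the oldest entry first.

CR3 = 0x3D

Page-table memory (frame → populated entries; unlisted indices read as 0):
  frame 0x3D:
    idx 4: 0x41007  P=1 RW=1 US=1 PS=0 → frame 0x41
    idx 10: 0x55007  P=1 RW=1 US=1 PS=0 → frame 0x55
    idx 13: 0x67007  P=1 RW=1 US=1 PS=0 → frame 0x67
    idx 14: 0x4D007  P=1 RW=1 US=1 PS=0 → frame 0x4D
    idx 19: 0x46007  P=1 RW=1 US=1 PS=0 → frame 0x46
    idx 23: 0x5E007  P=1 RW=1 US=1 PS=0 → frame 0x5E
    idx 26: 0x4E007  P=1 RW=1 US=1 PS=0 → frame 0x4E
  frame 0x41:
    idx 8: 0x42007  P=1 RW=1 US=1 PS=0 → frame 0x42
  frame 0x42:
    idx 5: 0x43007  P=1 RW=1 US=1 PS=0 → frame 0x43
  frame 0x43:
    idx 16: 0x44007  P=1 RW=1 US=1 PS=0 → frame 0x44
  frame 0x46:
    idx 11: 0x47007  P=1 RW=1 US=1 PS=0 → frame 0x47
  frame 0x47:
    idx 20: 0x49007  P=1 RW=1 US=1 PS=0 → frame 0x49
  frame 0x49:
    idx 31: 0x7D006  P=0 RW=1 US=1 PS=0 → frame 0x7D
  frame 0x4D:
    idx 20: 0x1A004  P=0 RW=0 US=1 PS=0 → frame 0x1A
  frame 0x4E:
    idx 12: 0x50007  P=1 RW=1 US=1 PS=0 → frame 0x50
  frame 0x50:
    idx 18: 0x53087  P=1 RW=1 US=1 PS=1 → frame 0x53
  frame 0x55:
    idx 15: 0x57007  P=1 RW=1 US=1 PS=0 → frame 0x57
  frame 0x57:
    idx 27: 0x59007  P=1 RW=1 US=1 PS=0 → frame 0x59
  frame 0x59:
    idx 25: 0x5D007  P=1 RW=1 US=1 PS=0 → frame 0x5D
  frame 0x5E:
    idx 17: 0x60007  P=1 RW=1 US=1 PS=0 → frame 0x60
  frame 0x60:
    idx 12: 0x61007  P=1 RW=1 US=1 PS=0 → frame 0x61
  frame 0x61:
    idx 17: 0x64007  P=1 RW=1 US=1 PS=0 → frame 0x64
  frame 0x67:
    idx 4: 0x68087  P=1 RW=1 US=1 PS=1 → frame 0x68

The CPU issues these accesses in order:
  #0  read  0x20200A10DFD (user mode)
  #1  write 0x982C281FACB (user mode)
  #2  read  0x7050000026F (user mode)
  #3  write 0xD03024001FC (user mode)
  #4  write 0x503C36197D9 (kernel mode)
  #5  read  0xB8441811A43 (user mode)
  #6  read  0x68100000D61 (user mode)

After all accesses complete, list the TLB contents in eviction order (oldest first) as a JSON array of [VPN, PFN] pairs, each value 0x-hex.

Walk each access:
#0 VA=0x20200A10DFD (r,user):
  lvl0: tbl 0x3D, slot 4 ⇒ 0x41007 (P1/RW1/US1/PS0)
  lvl1: tbl 0x41, slot 8 ⇒ 0x42007 (P1/RW1/US1/PS0)
  lvl2: tbl 0x42, slot 5 ⇒ 0x43007 (P1/RW1/US1/PS0)
  lvl3: tbl 0x43, slot 16 ⇒ 0x44007 (P1/RW1/US1/PS0)
  ✓ 0x44DFD  — 4 lookups
#1 VA=0x982C281FACB (w,user):
  lvl0: tbl 0x3D, slot 19 ⇒ 0x46007 (P1/RW1/US1/PS0)
  lvl1: tbl 0x46, slot 11 ⇒ 0x47007 (P1/RW1/US1/PS0)
  lvl2: tbl 0x47, slot 20 ⇒ 0x49007 (P1/RW1/US1/PS0)
  lvl3: tbl 0x49, slot 31 ⇒ 0x7D006 (P0/RW1/US1/PS0)
  → PAGE_NOT_PRESENT  (4 entries read)
#2 VA=0x7050000026F (r,user):
  lvl0: tbl 0x3D, slot 14 ⇒ 0x4D007 (P1/RW1/US1/PS0)
  lvl1: tbl 0x4D, slot 20 ⇒ 0x1A004 (P0/RW0/US1/PS0)
  → PAGE_NOT_PRESENT  (2 entries read)
#3 VA=0xD03024001FC (w,user):
  lvl0: tbl 0x3D, slot 26 ⇒ 0x4E007 (P1/RW1/US1/PS0)
  lvl1: tbl 0x4E, slot 12 ⇒ 0x50007 (P1/RW1/US1/PS0)
  lvl2: tbl 0x50, slot 18 ⇒ 0x53087 (P1/RW1/US1/PS1)
  ✓ 0x531FC (huge @L2)  — 3 lookups
#4 VA=0x503C36197D9 (w,kernel):
  lvl0: tbl 0x3D, slot 10 ⇒ 0x55007 (P1/RW1/US1/PS0)
  lvl1: tbl 0x55, slot 15 ⇒ 0x57007 (P1/RW1/US1/PS0)
  lvl2: tbl 0x57, slot 27 ⇒ 0x59007 (P1/RW1/US1/PS0)
  lvl3: tbl 0x59, slot 25 ⇒ 0x5D007 (P1/RW1/US1/PS0)
  ✓ 0x5D7D9  — 4 lookups
#5 VA=0xB8441811A43 (r,user):
  lvl0: tbl 0x3D, slot 23 ⇒ 0x5E007 (P1/RW1/US1/PS0)
  lvl1: tbl 0x5E, slot 17 ⇒ 0x60007 (P1/RW1/US1/PS0)
  lvl2: tbl 0x60, slot 12 ⇒ 0x61007 (P1/RW1/US1/PS0)
  lvl3: tbl 0x61, slot 17 ⇒ 0x64007 (P1/RW1/US1/PS0)
  ✓ 0x64A43  — 4 lookups
#6 VA=0x68100000D61 (r,user):
  lvl0: tbl 0x3D, slot 13 ⇒ 0x67007 (P1/RW1/US1/PS0)
  lvl1: tbl 0x67, slot 4 ⇒ 0x68087 (P1/RW1/US1/PS1)
  ✓ 0x68D61 (huge @L1)  — 2 lookups

TLB: [["0x503C3619", "0x5D"], ["0xB8441811", "0x64"], ["0x68100000", "0x68"]]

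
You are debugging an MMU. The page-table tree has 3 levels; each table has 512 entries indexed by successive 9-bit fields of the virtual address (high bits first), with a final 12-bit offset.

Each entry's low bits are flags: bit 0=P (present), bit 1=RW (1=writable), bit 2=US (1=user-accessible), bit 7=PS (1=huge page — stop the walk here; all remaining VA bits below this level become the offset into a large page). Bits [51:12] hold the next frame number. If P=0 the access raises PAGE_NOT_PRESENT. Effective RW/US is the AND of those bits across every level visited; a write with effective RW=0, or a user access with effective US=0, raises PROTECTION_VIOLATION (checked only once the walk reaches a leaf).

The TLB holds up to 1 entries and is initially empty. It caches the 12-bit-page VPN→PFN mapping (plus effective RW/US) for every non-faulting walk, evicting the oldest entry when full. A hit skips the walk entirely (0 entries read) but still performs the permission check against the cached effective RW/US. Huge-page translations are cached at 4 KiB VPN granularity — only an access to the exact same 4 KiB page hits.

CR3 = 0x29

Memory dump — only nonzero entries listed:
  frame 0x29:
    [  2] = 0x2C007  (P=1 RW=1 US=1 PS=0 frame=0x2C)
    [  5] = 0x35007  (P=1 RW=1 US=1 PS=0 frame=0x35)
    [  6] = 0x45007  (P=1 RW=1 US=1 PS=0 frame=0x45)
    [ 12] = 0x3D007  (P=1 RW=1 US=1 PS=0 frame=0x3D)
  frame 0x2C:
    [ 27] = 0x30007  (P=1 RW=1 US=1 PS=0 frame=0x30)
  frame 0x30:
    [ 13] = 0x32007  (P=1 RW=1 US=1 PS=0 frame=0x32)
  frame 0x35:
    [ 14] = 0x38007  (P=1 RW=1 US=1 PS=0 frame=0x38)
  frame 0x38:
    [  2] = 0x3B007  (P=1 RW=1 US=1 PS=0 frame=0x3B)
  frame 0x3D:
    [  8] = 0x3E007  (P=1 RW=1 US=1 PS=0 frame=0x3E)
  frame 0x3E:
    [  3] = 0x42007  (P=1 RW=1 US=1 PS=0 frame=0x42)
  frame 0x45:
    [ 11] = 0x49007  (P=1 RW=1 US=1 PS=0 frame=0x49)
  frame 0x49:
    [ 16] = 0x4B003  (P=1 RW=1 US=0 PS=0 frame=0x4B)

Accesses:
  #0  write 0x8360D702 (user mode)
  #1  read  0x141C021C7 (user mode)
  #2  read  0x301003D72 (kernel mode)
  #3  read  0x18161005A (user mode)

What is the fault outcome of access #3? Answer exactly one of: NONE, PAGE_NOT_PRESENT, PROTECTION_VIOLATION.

Walk each access:
#0 VA=0x8360D702 (w,user):
  lvl0: tbl 0x29, slot 2 ⇒ 0x2C007 (P1/RW1/US1/PS0)
  lvl1: tbl 0x2C, slot 27 ⇒ 0x30007 (P1/RW1/US1/PS0)
  lvl2: tbl 0x30, slot 13 ⇒ 0x32007 (P1/RW1/US1/PS0)
  ✓ 0x32702  — 3 lookups
#1 VA=0x141C021C7 (r,user):
  lvl0: tbl 0x29, slot 5 ⇒ 0x35007 (P1/RW1/US1/PS0)
  lvl1: tbl 0x35, slot 14 ⇒ 0x38007 (P1/RW1/US1/PS0)
  lvl2: tbl 0x38, slot 2 ⇒ 0x3B007 (P1/RW1/US1/PS0)
  ✓ 0x3B1C7  — 3 lookups
#2 VA=0x301003D72 (r,kernel):
  lvl0: tbl 0x29, slot 12 ⇒ 0x3D007 (P1/RW1/US1/PS0)
  lvl1: tbl 0x3D, slot 8 ⇒ 0x3E007 (P1/RW1/US1/PS0)
  lvl2: tbl 0x3E, slot 3 ⇒ 0x42007 (P1/RW1/US1/PS0)
  ✓ 0x42D72  — 3 lookups
#3 VA=0x18161005A (r,user):
  lvl0: tbl 0x29, slot 6 ⇒ 0x45007 (P1/RW1/US1/PS0)
  lvl1: tbl 0x45, slot 11 ⇒ 0x49007 (P1/RW1/US1/PS0)
  lvl2: tbl 0x49, slot 16 ⇒ 0x4B003 (P1/RW1/US0/PS0)
  ✗ PROTECTION_VIOLATION  [3 reads]

Access #3 fault: PROTECTION_VIOLATION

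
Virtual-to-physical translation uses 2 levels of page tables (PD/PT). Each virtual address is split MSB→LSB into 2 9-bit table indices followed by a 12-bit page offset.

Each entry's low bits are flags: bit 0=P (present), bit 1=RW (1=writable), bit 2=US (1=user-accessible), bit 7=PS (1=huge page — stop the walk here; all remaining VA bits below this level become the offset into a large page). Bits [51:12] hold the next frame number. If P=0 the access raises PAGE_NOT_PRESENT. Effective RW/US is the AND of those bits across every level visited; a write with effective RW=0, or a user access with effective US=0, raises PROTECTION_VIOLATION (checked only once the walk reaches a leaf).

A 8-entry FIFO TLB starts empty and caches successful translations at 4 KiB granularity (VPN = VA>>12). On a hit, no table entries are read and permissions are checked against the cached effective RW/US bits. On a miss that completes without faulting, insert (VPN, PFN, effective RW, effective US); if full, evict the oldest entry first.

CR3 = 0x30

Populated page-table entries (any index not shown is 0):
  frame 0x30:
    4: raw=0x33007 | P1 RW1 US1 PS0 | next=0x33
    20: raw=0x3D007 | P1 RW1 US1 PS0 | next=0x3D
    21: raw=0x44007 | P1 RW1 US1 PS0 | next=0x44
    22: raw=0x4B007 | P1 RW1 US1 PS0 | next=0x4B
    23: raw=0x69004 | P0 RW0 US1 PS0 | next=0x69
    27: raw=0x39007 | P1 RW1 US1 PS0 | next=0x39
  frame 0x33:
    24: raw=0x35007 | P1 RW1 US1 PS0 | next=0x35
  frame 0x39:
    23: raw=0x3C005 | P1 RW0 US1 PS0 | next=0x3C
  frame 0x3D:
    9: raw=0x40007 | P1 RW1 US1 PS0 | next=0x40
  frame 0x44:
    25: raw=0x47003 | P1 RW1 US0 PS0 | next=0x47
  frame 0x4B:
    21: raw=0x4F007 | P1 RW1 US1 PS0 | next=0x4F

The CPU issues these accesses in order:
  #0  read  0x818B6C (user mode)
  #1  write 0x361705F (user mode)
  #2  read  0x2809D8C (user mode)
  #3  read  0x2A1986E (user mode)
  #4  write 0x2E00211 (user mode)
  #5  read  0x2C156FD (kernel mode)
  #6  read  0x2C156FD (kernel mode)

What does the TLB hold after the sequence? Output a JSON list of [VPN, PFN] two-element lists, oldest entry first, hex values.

Per-access translation:
#0 VA=0x818B6C (r,user):
  L0: frame=0x30 idx=4 entry=0x33007 [P=1 RW=1 US=1 PS=0]
  L1: frame=0x33 idx=24 entry=0x35007 [P=1 RW=1 US=1 PS=0]
  → PA=0x35B6C  (2 entries read)
#1 VA=0x361705F (w,user):
  L0: frame=0x30 idx=27 entry=0x39007 [P=1 RW=1 US=1 PS=0]
  L1: frame=0x39 idx=23 entry=0x3C005 [P=1 RW=0 US=1 PS=0]
  ✗ PROTECTION_VIOLATION  [2 reads]
#2 VA=0x2809D8C (r,user):
  L0: frame=0x30 idx=20 entry=0x3D007 [P=1 RW=1 US=1 PS=0]
  L1: frame=0x3D idx=9 entry=0x40007 [P=1 RW=1 US=1 PS=0]
  → PA=0x40D8C  (2 entries read)
#3 VA=0x2A1986E (r,user):
  L0: frame=0x30 idx=21 entry=0x44007 [P=1 RW=1 US=1 PS=0]
  L1: frame=0x44 idx=25 entry=0x47003 [P=1 RW=1 US=0 PS=0]
  ✗ PROTECTION_VIOLATION  [2 reads]
#4 VA=0x2E00211 (w,user):
  L0: frame=0x30 idx=23 entry=0x69004 [P=0 RW=0 US=1 PS=0]
  ✗ PAGE_NOT_PRESENT  [1 reads]
#5 VA=0x2C156FD (r,kernel):
  L0: frame=0x30 idx=22 entry=0x4B007 [P=1 RW=1 US=1 PS=0]
  L1: frame=0x4B idx=21 entry=0x4F007 [P=1 RW=1 US=1 PS=0]
  → PA=0x4F6FD  (2 entries read)
#6 VA=0x2C156FD (r,kernel):
  TLB hit vpn=0x2C15 → PA=0x4F6FD

TLB: [["0x818", "0x35"], ["0x2809", "0x40"], ["0x2C15", "0x4F"]]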